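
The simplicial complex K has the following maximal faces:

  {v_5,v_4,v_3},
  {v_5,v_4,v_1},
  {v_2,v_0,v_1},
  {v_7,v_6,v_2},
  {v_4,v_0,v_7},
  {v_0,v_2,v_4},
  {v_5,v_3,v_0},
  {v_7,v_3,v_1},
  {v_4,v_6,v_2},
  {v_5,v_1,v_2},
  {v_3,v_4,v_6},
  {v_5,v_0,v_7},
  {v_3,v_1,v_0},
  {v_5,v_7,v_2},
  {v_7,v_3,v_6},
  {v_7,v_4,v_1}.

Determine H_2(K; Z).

Order the vertices as v_0 < v_1 < v_2 < v_3 < v_4 < v_5 < v_6 < v_7. Listing each simplex with vertices in this order, K has dimension 2 with simplices:

  0-simplices (8): [v_0], [v_1], [v_2], [v_3], [v_4], [v_5], [v_6], [v_7]
  1-simplices (24): (24 of them)
  2-simplices (16): (16 of them)

so the chain groups are C_0 ≅ Z^8, C_1 ≅ Z^24, C_2 ≅ Z^16.

Boundary ∂_1: C_1 → C_0 is given by ∂[p,q] = [q] − [p]. For instance
  ∂[v_0,v_3] = [v_3] − [v_0].
This gives a 8×24 integer matrix of rank 7; reducing to Smith normal form yields diagonal entries (1,1,1,1,1,1,1).

The boundary map ∂_2: C_2 → C_1 sends each 2-simplex [p,q,r] to [q,r] − [p,r] + [p,q]. For instance
  ∂[v_2,v_4,v_6] = [v_4,v_6] − [v_2,v_6] + [v_2,v_4],
  ∂[v_2,v_6,v_7] = [v_6,v_7] − [v_2,v_7] + [v_2,v_6].
The 24×16 boundary matrix has rank 15 and Smith normal form diag(1,1,1,1,1,1,1,1,1,1,1,1,1,1,1).

Reading off H_k = ker ∂_k / im ∂_{k+1}:

  H_2: rank ker ∂_2 − rank ∂_3 = (16 − 15) − 0 = 1, and there is no ∂_3, so H_2 ≅ Z.

(K is a triangulation of the torus T^2.)

H_2 ≅ Z.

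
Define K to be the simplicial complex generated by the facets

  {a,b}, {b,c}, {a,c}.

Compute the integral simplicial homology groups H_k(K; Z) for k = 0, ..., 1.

H_0 ≅ Z,  H_1 ≅ Z.

Take the total order a < b < c on the vertex set. Then K (dimension 1) consists of the simplices:

  0-simplices (3): a, b, c
  1-simplices (3): ab, ac, bc

giving chain groups C_0 ≅ Z^3, C_1 ≅ Z^3.

Boundary ∂_1: C_1 → C_0 maps an edge to its endpoints' difference, ∂[p,q] = q − p. For instance
  ∂bc = c − b.
The resulting 3×3 matrix has rank 2, and its Smith normal form has invariant factors (1,1).

From H_k ≅ ker(∂_k) / im(∂_{k+1}) we obtain:

  H_0: rank C_0 − rank ∂_1 = 3 − 2 = 1, and the invariant factors of ∂_1 are all 1, so H_0 = Z.
  H_1: rank ker ∂_1 − rank ∂_2 = (3 − 2) − 0 = 1, and there is no ∂_2, so H_1 = Z.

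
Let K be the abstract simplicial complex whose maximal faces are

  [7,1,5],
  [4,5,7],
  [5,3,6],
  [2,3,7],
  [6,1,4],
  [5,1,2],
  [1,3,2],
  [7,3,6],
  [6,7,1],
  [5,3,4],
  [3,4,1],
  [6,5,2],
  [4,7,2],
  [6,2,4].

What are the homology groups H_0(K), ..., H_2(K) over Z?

Fix the vertex order 1 < 2 < 3 < 4 < 5 < 6 < 7 and write every simplex with vertices in increasing order. Then dim K = 2 and the simplices of K are:

  0-simplices (7): [1], [2], [3], [4], [5], [6], [7]
  1-simplices (21): [1,2], [1,3], [1,4], [1,5], [1,6], [1,7], [2,3], [2,4], [2,5], [2,6], [2,7], [3,4], [3,5], [3,6], [3,7], [4,5], [4,6], [4,7], [5,6], [5,7], [6,7]
  2-simplices (14): [1,2,3], [1,2,5], [1,3,4], [1,4,6], [1,5,7], [1,6,7], [2,3,7], [2,4,6], [2,4,7], [2,5,6], [3,4,5], [3,5,6], [3,6,7], [4,5,7]

giving chain groups C_0 ≅ Z^7, C_1 ≅ Z^21, C_2 ≅ Z^14.

∂_1: C_1 → C_0 is given by ∂[p,q] = [q] − [p].
The resulting 7×21 matrix has rank 6, and its Smith normal form has invariant factors (1,1,1,1,1,1).

Boundary ∂_2: C_2 → C_1 maps a triangle to the signed sum of its edges. For instance
  ∂[1,5,7] = [5,7] − [1,7] + [1,5],
  ∂[4,5,7] = [5,7] − [4,7] + [4,5].
The resulting 21×14 matrix has rank 13, and its Smith normal form has invariant factors (1,1,1,1,1,1,1,1,1,1,1,1,1).

Computing H_k = (kernel of ∂_k) / (image of ∂_{k+1}):

  H_0: rank C_0 − rank ∂_1 = 7 − 6 = 1, and the invariant factors of ∂_1 are all 1, so H_0 = Z.
  H_1: rank ker ∂_1 − rank ∂_2 = (21 − 6) − 13 = 2, and the invariant factors of ∂_2 are all 1, so H_1 = Z^2.
  H_2: rank ker ∂_2 − rank ∂_3 = (14 − 13) − 0 = 1, and there is no ∂_3, so H_2 = Z.

As a check, the Euler characteristic is 7 − 21 + 14 = 0, which agrees with 1 − 2 + 1 = 0.

H_0 = Z,  H_1 = Z^2,  H_2 = Z.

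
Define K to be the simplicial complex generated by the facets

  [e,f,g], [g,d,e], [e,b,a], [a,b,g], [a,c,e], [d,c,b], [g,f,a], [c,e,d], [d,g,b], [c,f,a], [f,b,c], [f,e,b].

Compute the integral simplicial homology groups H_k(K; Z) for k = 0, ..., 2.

H_0 = Z,  H_1 = Z/2,  H_2 = 0.

K has 7 vertices, 18 edges, 12 triangles.
rank ∂_0 = 0, rank ∂_1 = 6 ⇒ b_0 = 7 − 0 − 6 = 1; all invariant factors of ∂_1 are 1 so no torsion. So H_0 = Z.
rank ∂_1 = 6, rank ∂_2 = 12 ⇒ b_1 = 18 − 6 − 12 = 0; ∂_2 has invariant factor(s) [2] giving torsion. So H_1 = Z/2.
rank ∂_2 = 12, rank ∂_3 = 0 ⇒ b_2 = 12 − 12 − 0 = 0. So H_2 = 0.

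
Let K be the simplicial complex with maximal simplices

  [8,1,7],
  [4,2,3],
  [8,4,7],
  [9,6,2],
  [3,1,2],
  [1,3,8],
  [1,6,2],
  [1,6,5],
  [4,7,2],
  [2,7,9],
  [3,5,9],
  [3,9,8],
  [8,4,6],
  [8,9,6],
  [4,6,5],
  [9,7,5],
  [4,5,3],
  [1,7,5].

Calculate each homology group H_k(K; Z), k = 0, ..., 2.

H_0 ≅ Z,  H_1 ≅ Z^2,  H_2 ≅ Z.

K has 9 vertices, 27 edges, 18 triangles.
rank ∂_0 = 0, rank ∂_1 = 8 ⇒ b_0 = 9 − 0 − 8 = 1; all invariant factors of ∂_1 are 1 so no torsion. So H_0 ≅ Z.
rank ∂_1 = 8, rank ∂_2 = 17 ⇒ b_1 = 27 − 8 − 17 = 2; all invariant factors of ∂_2 are 1 so no torsion. So H_1 ≅ Z^2.
rank ∂_2 = 17, rank ∂_3 = 0 ⇒ b_2 = 18 − 17 − 0 = 1. So H_2 ≅ Z.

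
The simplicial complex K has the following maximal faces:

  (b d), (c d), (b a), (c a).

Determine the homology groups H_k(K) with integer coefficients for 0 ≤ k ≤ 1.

H_0 = Z,  H_1 = Z.

We work with the vertex ordering a < b < c < d. The simplices of K, each written with vertices in increasing order, are:

  0-simplices (4): a, b, c, d
  1-simplices (4): ab, ac, bd, cd

Hence C_0 ≅ Z^4, C_1 ≅ Z^4.

Boundary ∂_1: C_1 → C_0 is given by ∂[p,q] = [q] − [p]. For instance
  ∂cd = d − c.
This gives a 4×4 integer matrix of rank 3; reducing to Smith normal form yields diagonal entries (1,1,1).

Reading off H_k = ker ∂_k / im ∂_{k+1}:

  H_0: rank C_0 − rank ∂_1 = 4 − 3 = 1, and the invariant factors of ∂_1 are all 1, so H_0 ≅ Z.
  H_1: rank ker ∂_1 − rank ∂_2 = (4 − 3) − 0 = 1, and there is no ∂_2, so H_1 ≅ Z.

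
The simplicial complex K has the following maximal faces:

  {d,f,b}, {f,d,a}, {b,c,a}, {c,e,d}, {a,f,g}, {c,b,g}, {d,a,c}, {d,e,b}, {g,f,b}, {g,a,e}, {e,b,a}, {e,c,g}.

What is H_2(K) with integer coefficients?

We work with the vertex ordering a < b < c < d < e < f < g. The simplices of K, each written with vertices in increasing order, are:

  0-simplices (7): a, b, c, d, e, f, g
  1-simplices (18): ab, ac, ad, ae, af, ag, bc, bd, be, bf, bg, cd, ce, cg, de, df, eg, fg
  2-simplices (12): abc, abe, acd, adf, aeg, afg, bcg, bde, bdf, bfg, cde, ceg

Hence C_0 ≅ Z^7, C_1 ≅ Z^18, C_2 ≅ Z^12.

Boundary ∂_1: C_1 → C_0 sends each edge [p,q] (with p < q) to q − p.
As a 7×18 matrix over Z this has rank 6, with invariant factors (1,1,1,1,1,1).

∂_2: C_2 → C_1 maps a triangle to the signed sum of its edges. For instance
  ∂adf = df − af + ad,
  ∂afg = fg − ag + af.
As a 18×12 matrix over Z this has rank 12, with invariant factors (1,1,1,1,1,1,1,1,1,1,1,2).

From H_k ≅ ker(∂_k) / im(∂_{k+1}) we obtain:

  H_2: rank ker ∂_2 − rank ∂_3 = (12 − 12) − 0 = 0, and there is no ∂_3, so H_2 ≅ 0.

(K is a triangulation of the real projective plane RP^2.)

H_2 ≅ 0.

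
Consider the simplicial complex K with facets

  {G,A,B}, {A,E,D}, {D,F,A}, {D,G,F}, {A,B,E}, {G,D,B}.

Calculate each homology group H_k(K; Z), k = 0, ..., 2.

H_0 = Z,  H_1 = Z,  H_2 = 0.

K has 6 vertices, 12 edges, 6 triangles.
rank ∂_0 = 0, rank ∂_1 = 5 ⇒ b_0 = 6 − 0 − 5 = 1; all invariant factors of ∂_1 are 1 so no torsion. So H_0 ≅ Z.
rank ∂_1 = 5, rank ∂_2 = 6 ⇒ b_1 = 12 − 5 − 6 = 1; all invariant factors of ∂_2 are 1 so no torsion. So H_1 ≅ Z.
rank ∂_2 = 6, rank ∂_3 = 0 ⇒ b_2 = 6 − 6 − 0 = 0. So H_2 ≅ 0.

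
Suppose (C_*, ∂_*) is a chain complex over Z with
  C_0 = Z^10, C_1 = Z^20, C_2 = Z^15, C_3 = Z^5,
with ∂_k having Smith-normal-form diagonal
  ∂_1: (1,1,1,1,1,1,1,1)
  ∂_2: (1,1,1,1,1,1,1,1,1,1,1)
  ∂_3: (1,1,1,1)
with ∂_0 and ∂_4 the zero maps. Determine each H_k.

H_0 = Z^2,  H_1 = Z,  H_2 = 0,  H_3 = Z.

H_0: b_0 = 10 − 0 − 8 = 2; torsion from ∂_1 factors > 1: none. So H_0 = Z^2.
H_1: b_1 = 20 − 8 − 11 = 1; torsion from ∂_2 factors > 1: none. So H_1 = Z.
H_2: b_2 = 15 − 11 − 4 = 0; torsion from ∂_3 factors > 1: none. So H_2 = 0.
H_3: b_3 = 5 − 4 − 0 = 1; torsion from ∂_4 factors > 1: none. So H_3 = Z.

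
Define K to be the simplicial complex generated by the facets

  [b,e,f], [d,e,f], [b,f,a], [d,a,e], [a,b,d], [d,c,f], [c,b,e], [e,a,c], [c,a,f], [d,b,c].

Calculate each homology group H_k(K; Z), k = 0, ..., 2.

K has 6 vertices, 15 edges, 10 triangles.
rank ∂_0 = 0, rank ∂_1 = 5 ⇒ b_0 = 6 − 0 − 5 = 1; all invariant factors of ∂_1 are 1 so no torsion. So H_0 = Z.
rank ∂_1 = 5, rank ∂_2 = 10 ⇒ b_1 = 15 − 5 − 10 = 0; ∂_2 has invariant factor(s) [2] giving torsion. So H_1 = Z/2Z.
rank ∂_2 = 10, rank ∂_3 = 0 ⇒ b_2 = 10 − 10 − 0 = 0. So H_2 = 0.

H_0 ≅ Z,  H_1 ≅ Z/2Z,  H_2 = 0.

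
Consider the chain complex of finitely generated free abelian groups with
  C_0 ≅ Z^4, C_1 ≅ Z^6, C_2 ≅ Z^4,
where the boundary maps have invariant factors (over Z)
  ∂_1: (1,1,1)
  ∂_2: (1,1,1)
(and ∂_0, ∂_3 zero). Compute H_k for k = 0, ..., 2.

H_0: b_0 = 4 − 0 − 3 = 1; torsion from ∂_1 factors > 1: none. So H_0 ≅ Z.
H_1: b_1 = 6 − 3 − 3 = 0; torsion from ∂_2 factors > 1: none. So H_1 ≅ 0.
H_2: b_2 = 4 − 3 − 0 = 1; torsion from ∂_3 factors > 1: none. So H_2 ≅ Z.

H_0 ≅ Z,  H_1 = 0,  H_2 ≅ Z.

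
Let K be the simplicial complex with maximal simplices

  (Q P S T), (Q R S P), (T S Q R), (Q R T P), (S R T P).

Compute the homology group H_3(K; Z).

H_3 ≅ Z.

Take the total order P < Q < R < S < T on the vertex set. Then K (dimension 3) consists of the simplices:

  0-simplices (5): P, Q, R, S, T
  1-simplices (10): PQ, PR, PS, PT, QR, QS, QT, RS, RT, ST
  2-simplices (10): PQR, PQS, PQT, PRS, PRT, PST, QRS, QRT, QST, RST
  3-simplices (5): PQRS, PQRT, PQST, PRST, QRST

giving chain groups C_0 ≅ Z^5, C_1 ≅ Z^10, C_2 ≅ Z^10, C_3 ≅ Z^5.

The boundary map ∂_1: C_1 → C_0 is given by ∂[p,q] = [q] − [p].
As a 5×10 matrix over Z this has rank 4, with invariant factors (1,1,1,1).

The boundary map ∂_2: C_2 → C_1 acts by ∂[p,q,r] = [q,r] − [p,r] + [p,q]. For instance
  ∂PQT = QT − PT + PQ,
  ∂RST = ST − RT + RS.
The resulting 10×10 matrix has rank 6, and its Smith normal form has invariant factors (1,1,1,1,1,1).

∂_3: C_3 → C_2 sends each 3-simplex σ to the alternating sum Σ_i (−1)^i (σ with its i-th vertex removed). For instance
  ∂PQRT = QRT − PRT + PQT − PQR,
  ∂QRST = RST − QST + QRT − QRS.
The 10×5 boundary matrix has rank 4 and Smith normal form diag(1,1,1,1).

From H_k ≅ ker(∂_k) / im(∂_{k+1}) we obtain:

  H_3: rank ker ∂_3 − rank ∂_4 = (5 − 4) − 0 = 1, and there is no ∂_4, so H_3 = Z.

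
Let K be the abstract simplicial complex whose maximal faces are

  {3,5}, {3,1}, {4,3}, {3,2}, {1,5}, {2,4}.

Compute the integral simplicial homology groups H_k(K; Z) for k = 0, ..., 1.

Fix the vertex order 1 < 2 < 3 < 4 < 5 and write every simplex with vertices in increasing order. Then dim K = 1 and the simplices of K are:

  0-simplices (5): [1], [2], [3], [4], [5]
  1-simplices (6): [1,3], [1,5], [2,3], [2,4], [3,4], [3,5]

giving chain groups C_0 ≅ Z^5, C_1 ≅ Z^6.

Boundary ∂_1: C_1 → C_0 sends each edge [p,q] (with p < q) to q − p.
The 5×6 boundary matrix has rank 4 and Smith normal form diag(1,1,1,1).

Now H_k = ker ∂_k / im ∂_{k+1}, so:

  H_0: rank C_0 − rank ∂_1 = 5 − 4 = 1, and the invariant factors of ∂_1 are all 1, so H_0 ≅ Z.
  H_1: rank ker ∂_1 − rank ∂_2 = (6 − 4) − 0 = 2, and there is no ∂_2, so H_1 ≅ Z^2.

(K is a triangulation of a wedge of 2 circles.)

H_0 ≅ Z,  H_1 ≅ Z^2.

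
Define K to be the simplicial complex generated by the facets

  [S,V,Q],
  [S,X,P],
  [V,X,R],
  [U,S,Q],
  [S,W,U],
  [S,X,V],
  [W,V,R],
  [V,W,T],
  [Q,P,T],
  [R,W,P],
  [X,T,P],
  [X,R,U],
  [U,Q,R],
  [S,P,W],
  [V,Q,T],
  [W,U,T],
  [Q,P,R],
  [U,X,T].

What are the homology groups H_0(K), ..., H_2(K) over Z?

H_0 = Z,  H_1 = Z^2,  H_2 = Z.

We work with the vertex ordering P < Q < R < S < T < U < V < W < X. The simplices of K, each written with vertices in increasing order, are:

  0-simplices (9): P, Q, R, S, T, U, V, W, X
  1-simplices (27): PQ, PR, PS, PT, PW, PX, QR, QS, QT, QU, QV, RU, RV, RW, RX, SU, SV, SW, SX, TU, TV, TW, TX, UW, UX, VW, VX
  2-simplices (18): PQR, PQT, PRW, PSW, PSX, PTX, QRU, QSU, QSV, QTV, RUX, RVW, RVX, SUW, SVX, TUW, TUX, TVW

Hence C_0 ≅ Z^9, C_1 ≅ Z^27, C_2 ≅ Z^18.

Boundary ∂_1: C_1 → C_0 is given by ∂[p,q] = [q] − [p]. For instance
  ∂TW = W − T.
As a 9×27 matrix over Z this has rank 8, with invariant factors (1,1,1,1,1,1,1,1).

Boundary ∂_2: C_2 → C_1 maps a triangle to the signed sum of its edges. For instance
  ∂PTX = TX − PX + PT,
  ∂RVW = VW − RW + RV.
As a 27×18 matrix over Z this has rank 17, with invariant factors (1,1,1,1,1,1,1,1,1,1,1,1,1,1,1,1,1).

From H_k ≅ ker(∂_k) / im(∂_{k+1}) we obtain:

  H_0: rank C_0 − rank ∂_1 = 9 − 8 = 1, and the invariant factors of ∂_1 are all 1, so H_0 ≅ Z.
  H_1: rank ker ∂_1 − rank ∂_2 = (27 − 8) − 17 = 2, and the invariant factors of ∂_2 are all 1, so H_1 ≅ Z^2.
  H_2: rank ker ∂_2 − rank ∂_3 = (18 − 17) − 0 = 1, and there is no ∂_3, so H_2 ≅ Z.

As a check, the Euler characteristic is 9 − 27 + 18 = 0, which agrees with 1 − 2 + 1 = 0.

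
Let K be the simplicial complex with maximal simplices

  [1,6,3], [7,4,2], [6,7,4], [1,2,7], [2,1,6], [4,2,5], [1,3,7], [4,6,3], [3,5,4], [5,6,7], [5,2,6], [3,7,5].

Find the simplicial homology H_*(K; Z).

H_0 ≅ Z,  H_1 ≅ Z/2Z,  H_2 = 0.

Order the vertices as 1 < 2 < 3 < 4 < 5 < 6 < 7. Listing each simplex with vertices in this order, K has dimension 2 with simplices:

  0-simplices (7): [1], [2], [3], [4], [5], [6], [7]
  1-simplices (18): [1,2], [1,3], [1,6], [1,7], [2,4], [2,5], [2,6], [2,7], [3,4], [3,5], [3,6], [3,7], [4,5], [4,6], [4,7], [5,6], [5,7], [6,7]
  2-simplices (12): [1,2,6], [1,2,7], [1,3,6], [1,3,7], [2,4,5], [2,4,7], [2,5,6], [3,4,5], [3,4,6], [3,5,7], [4,6,7], [5,6,7]

so the chain groups are C_0 ≅ Z^7, C_1 ≅ Z^18, C_2 ≅ Z^12.

Boundary ∂_1: C_1 → C_0 is given by ∂[p,q] = [q] − [p].
The 7×18 boundary matrix has rank 6 and Smith normal form diag(1,1,1,1,1,1).

The boundary map ∂_2: C_2 → C_1 acts by ∂[p,q,r] = [q,r] − [p,r] + [p,q]. For instance
  ∂[1,2,7] = [2,7] − [1,7] + [1,2],
  ∂[1,2,6] = [2,6] − [1,6] + [1,2].
This gives a 18×12 integer matrix of rank 12; reducing to Smith normal form yields diagonal entries (1,1,1,1,1,1,1,1,1,1,1,2).

From H_k ≅ ker(∂_k) / im(∂_{k+1}) we obtain:

  H_0: rank C_0 − rank ∂_1 = 7 − 6 = 1, and the invariant factors of ∂_1 are all 1, so H_0 = Z.
  H_1: rank ker ∂_1 − rank ∂_2 = (18 − 6) − 12 = 0, and ∂_2 has invariant factor 2 > 1, so H_1 = Z/2Z.
  H_2: rank ker ∂_2 − rank ∂_3 = (12 − 12) − 0 = 0, and there is no ∂_3, so H_2 = 0.

(K is a triangulation of the real projective plane RP^2.)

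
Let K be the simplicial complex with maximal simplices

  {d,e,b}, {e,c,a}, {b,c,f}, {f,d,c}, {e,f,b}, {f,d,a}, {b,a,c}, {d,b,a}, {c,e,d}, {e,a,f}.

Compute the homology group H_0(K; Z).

Fix the vertex order a < b < c < d < e < f and write every simplex with vertices in increasing order. Then dim K = 2 and the simplices of K are:

  0-simplices (6): a, b, c, d, e, f
  1-simplices (15): ab, ac, ad, ae, af, bc, bd, be, bf, cd, ce, cf, de, df, ef
  2-simplices (10): abc, abd, ace, adf, aef, bcf, bde, bef, cde, cdf

Hence C_0 ≅ Z^6, C_1 ≅ Z^15, C_2 ≅ Z^10.

∂_1: C_1 → C_0 maps an edge to its endpoints' difference, ∂[p,q] = q − p.
As a 6×15 matrix over Z this has rank 5, with invariant factors (1,1,1,1,1).

Boundary ∂_2: C_2 → C_1 sends each 2-simplex [p,q,r] to [q,r] − [p,r] + [p,q]. For instance
  ∂adf = df − af + ad,
  ∂cde = de − ce + cd.
The resulting 15×10 matrix has rank 10, and its Smith normal form has invariant factors (1,1,1,1,1,1,1,1,1,2).

From H_k ≅ ker(∂_k) / im(∂_{k+1}) we obtain:

  H_0: rank C_0 − rank ∂_1 = 6 − 5 = 1, and the invariant factors of ∂_1 are all 1, so H_0 ≅ Z.

(K is a triangulation of the real projective plane RP^2.)

H_0 = Z.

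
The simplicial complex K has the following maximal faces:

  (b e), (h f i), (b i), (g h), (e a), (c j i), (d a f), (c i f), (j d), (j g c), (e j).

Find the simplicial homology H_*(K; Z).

Order the vertices as a < b < c < d < e < f < g < h < i < j. Listing each simplex with vertices in this order, K has dimension 2 with simplices:

  0-simplices (10): a, b, c, d, e, f, g, h, i, j
  1-simplices (18): ad, ae, af, be, bi, cf, cg, ci, cj, df, dj, ej, fh, fi, gh, gj, hi, ij
  2-simplices (5): adf, cfi, cgj, cij, fhi

Hence C_0 ≅ Z^10, C_1 ≅ Z^18, C_2 ≅ Z^5.

∂_1: C_1 → C_0 is given by ∂[p,q] = [q] − [p].
The resulting 10×18 matrix has rank 9, and its Smith normal form has invariant factors (1,1,1,1,1,1,1,1,1).

The boundary map ∂_2: C_2 → C_1 acts by ∂[p,q,r] = [q,r] − [p,r] + [p,q]. For instance
  ∂cgj = gj − cj + cg,
  ∂cij = ij − cj + ci.
The 18×5 boundary matrix has rank 5 and Smith normal form diag(1,1,1,1,1).

Computing H_k = (kernel of ∂_k) / (image of ∂_{k+1}):

  H_0: rank C_0 − rank ∂_1 = 10 − 9 = 1, and the invariant factors of ∂_1 are all 1, so H_0 = Z.
  H_1: rank ker ∂_1 − rank ∂_2 = (18 − 9) − 5 = 4, and the invariant factors of ∂_2 are all 1, so H_1 = Z^4.
  H_2: rank ker ∂_2 − rank ∂_3 = (5 − 5) − 0 = 0, and there is no ∂_3, so H_2 = 0.

H_0 = Z,  H_1 = Z^4,  H_2 = 0.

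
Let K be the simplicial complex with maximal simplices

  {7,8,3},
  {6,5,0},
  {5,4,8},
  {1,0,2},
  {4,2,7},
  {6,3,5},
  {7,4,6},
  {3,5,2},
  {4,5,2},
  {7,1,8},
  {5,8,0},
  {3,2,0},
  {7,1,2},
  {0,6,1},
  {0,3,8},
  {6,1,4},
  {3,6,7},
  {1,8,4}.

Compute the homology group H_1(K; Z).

H_1 ≅ Z ⊕ Z_2.

K has 9 vertices, 27 edges, 18 triangles.
rank ∂_1 = 8, rank ∂_2 = 18 ⇒ b_1 = 27 − 8 − 18 = 1; ∂_2 has invariant factor(s) [2] giving torsion. So H_1 ≅ Z ⊕ Z_2.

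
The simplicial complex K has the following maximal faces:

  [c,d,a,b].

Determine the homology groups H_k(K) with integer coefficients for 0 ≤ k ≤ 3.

Fix the vertex order a < b < c < d and write every simplex with vertices in increasing order. Then dim K = 3 and the simplices of K are:

  0-simplices (4): a, b, c, d
  1-simplices (6): ab, ac, ad, bc, bd, cd
  2-simplices (4): abc, abd, acd, bcd
  3-simplices (1): abcd

giving chain groups C_0 ≅ Z^4, C_1 ≅ Z^6, C_2 ≅ Z^4, C_3 ≅ Z^1.

∂_1: C_1 → C_0 sends each edge [p,q] (with p < q) to q − p. For instance
  ∂ad = d − a.
The resulting 4×6 matrix has rank 3, and its Smith normal form has invariant factors (1,1,1).

∂_2: C_2 → C_1 acts by ∂[p,q,r] = [q,r] − [p,r] + [p,q]. For instance
  ∂abc = bc − ac + ab,
  ∂acd = cd − ad + ac.
As a 6×4 matrix over Z this has rank 3, with invariant factors (1,1,1).

The boundary map ∂_3: C_3 → C_2 sends each 3-simplex σ to the alternating sum Σ_i (−1)^i (σ with its i-th vertex removed). For instance
  ∂abcd = bcd − acd + abd − abc.
This gives a 4×1 integer matrix of rank 1; reducing to Smith normal form yields diagonal entries (1).

Now H_k = ker ∂_k / im ∂_{k+1}, so:

  H_0: rank C_0 − rank ∂_1 = 4 − 3 = 1, and the invariant factors of ∂_1 are all 1, so H_0 = Z.
  H_1: rank ker ∂_1 − rank ∂_2 = (6 − 3) − 3 = 0, and the invariant factors of ∂_2 are all 1, so H_1 = 0.
  H_2: rank ker ∂_2 − rank ∂_3 = (4 − 3) − 1 = 0, and the invariant factors of ∂_3 are all 1, so H_2 = 0.
  H_3: rank ker ∂_3 − rank ∂_4 = (1 − 1) − 0 = 0, and there is no ∂_4, so H_3 = 0.

As a check, the Euler characteristic is 4 − 6 + 4 − 1 = 1, which agrees with 1 − 0 + 0 − 0 = 1.

H_0 = Z,  H_1 = 0,  H_2 = 0,  H_3 = 0.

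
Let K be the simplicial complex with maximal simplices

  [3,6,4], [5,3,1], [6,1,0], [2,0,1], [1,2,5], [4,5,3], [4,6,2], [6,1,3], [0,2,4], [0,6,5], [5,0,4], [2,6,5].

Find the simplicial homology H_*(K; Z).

K has 7 vertices, 18 edges, 12 triangles.
rank ∂_0 = 0, rank ∂_1 = 6 ⇒ b_0 = 7 − 0 − 6 = 1; all invariant factors of ∂_1 are 1 so no torsion. So H_0 ≅ Z.
rank ∂_1 = 6, rank ∂_2 = 12 ⇒ b_1 = 18 − 6 − 12 = 0; ∂_2 has invariant factor(s) [2] giving torsion. So H_1 ≅ Z/2Z.
rank ∂_2 = 12, rank ∂_3 = 0 ⇒ b_2 = 12 − 12 − 0 = 0. So H_2 ≅ 0.

H_0 = Z,  H_1 = Z/2Z,  H_2 = 0.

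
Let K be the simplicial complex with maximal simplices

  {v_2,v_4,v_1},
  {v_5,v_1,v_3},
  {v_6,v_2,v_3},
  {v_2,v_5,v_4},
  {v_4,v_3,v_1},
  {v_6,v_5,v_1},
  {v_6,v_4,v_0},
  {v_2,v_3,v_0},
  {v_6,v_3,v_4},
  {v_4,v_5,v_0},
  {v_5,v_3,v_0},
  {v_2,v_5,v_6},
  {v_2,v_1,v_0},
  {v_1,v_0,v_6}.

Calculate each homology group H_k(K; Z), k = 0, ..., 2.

K has 7 vertices, 21 edges, 14 triangles.
rank ∂_0 = 0, rank ∂_1 = 6 ⇒ b_0 = 7 − 0 − 6 = 1; all invariant factors of ∂_1 are 1 so no torsion. So H_0 = Z.
rank ∂_1 = 6, rank ∂_2 = 13 ⇒ b_1 = 21 − 6 − 13 = 2; all invariant factors of ∂_2 are 1 so no torsion. So H_1 = Z^2.
rank ∂_2 = 13, rank ∂_3 = 0 ⇒ b_2 = 14 − 13 − 0 = 1. So H_2 = Z.

H_0 = Z,  H_1 = Z^2,  H_2 = Z.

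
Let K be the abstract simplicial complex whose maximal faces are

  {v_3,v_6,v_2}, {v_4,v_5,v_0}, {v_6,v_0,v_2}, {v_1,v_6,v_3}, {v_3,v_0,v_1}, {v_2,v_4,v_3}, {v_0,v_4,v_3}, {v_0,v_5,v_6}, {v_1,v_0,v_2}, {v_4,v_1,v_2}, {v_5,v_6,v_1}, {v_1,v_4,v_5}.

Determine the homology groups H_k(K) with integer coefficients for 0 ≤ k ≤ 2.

H_0 ≅ Z,  H_1 ≅ Z/2,  H_2 = 0.

Order the vertices as v_0 < v_1 < v_2 < v_3 < v_4 < v_5 < v_6. Listing each simplex with vertices in this order, K has dimension 2 with simplices:

  0-simplices (7): [v_0], [v_1], [v_2], [v_3], [v_4], [v_5], [v_6]
  1-simplices (18): (18 of them)
  2-simplices (12): (12 of them)

so the chain groups are C_0 ≅ Z^7, C_1 ≅ Z^18, C_2 ≅ Z^12.

∂_1: C_1 → C_0 sends each edge [p,q] (with p < q) to q − p.
As a 7×18 matrix over Z this has rank 6, with invariant factors (1,1,1,1,1,1).

Boundary ∂_2: C_2 → C_1 sends each 2-simplex [p,q,r] to [q,r] − [p,r] + [p,q]. For instance
  ∂[v_2,v_3,v_4] = [v_3,v_4] − [v_2,v_4] + [v_2,v_3],
  ∂[v_0,v_5,v_6] = [v_5,v_6] − [v_0,v_6] + [v_0,v_5].
The 18×12 boundary matrix has rank 12 and Smith normal form diag(1,1,1,1,1,1,1,1,1,1,1,2).

Computing H_k = (kernel of ∂_k) / (image of ∂_{k+1}):

  H_0: rank C_0 − rank ∂_1 = 7 − 6 = 1, and the invariant factors of ∂_1 are all 1, so H_0 ≅ Z.
  H_1: rank ker ∂_1 − rank ∂_2 = (18 − 6) − 12 = 0, and ∂_2 has invariant factor 2 > 1, so H_1 ≅ Z/2.
  H_2: rank ker ∂_2 − rank ∂_3 = (12 − 12) − 0 = 0, and there is no ∂_3, so H_2 ≅ 0.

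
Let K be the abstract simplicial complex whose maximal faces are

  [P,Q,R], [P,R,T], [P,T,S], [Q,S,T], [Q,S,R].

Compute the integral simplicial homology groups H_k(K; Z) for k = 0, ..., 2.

H_0 ≅ Z,  H_1 ≅ Z,  H_2 = 0.

Take the total order P < Q < R < S < T on the vertex set. Then K (dimension 2) consists of the simplices:

  0-simplices (5): P, Q, R, S, T
  1-simplices (10): PQ, PR, PS, PT, QR, QS, QT, RS, RT, ST
  2-simplices (5): PQR, PRT, PST, QRS, QST

giving chain groups C_0 ≅ Z^5, C_1 ≅ Z^10, C_2 ≅ Z^5.

The boundary map ∂_1: C_1 → C_0 is given by ∂[p,q] = [q] − [p].
As a 5×10 matrix over Z this has rank 4, with invariant factors (1,1,1,1).

∂_2: C_2 → C_1 sends each 2-simplex [p,q,r] to [q,r] − [p,r] + [p,q]. For instance
  ∂PRT = RT − PT + PR,
  ∂QRS = RS − QS + QR.
This gives a 10×5 integer matrix of rank 5; reducing to Smith normal form yields diagonal entries (1,1,1,1,1).

From H_k ≅ ker(∂_k) / im(∂_{k+1}) we obtain:

  H_0: rank C_0 − rank ∂_1 = 5 − 4 = 1, and the invariant factors of ∂_1 are all 1, so H_0 ≅ Z.
  H_1: rank ker ∂_1 − rank ∂_2 = (10 − 4) − 5 = 1, and the invariant factors of ∂_2 are all 1, so H_1 ≅ Z.
  H_2: rank ker ∂_2 − rank ∂_3 = (5 − 5) − 0 = 0, and there is no ∂_3, so H_2 ≅ 0.

(K is a triangulation of the Möbius band.)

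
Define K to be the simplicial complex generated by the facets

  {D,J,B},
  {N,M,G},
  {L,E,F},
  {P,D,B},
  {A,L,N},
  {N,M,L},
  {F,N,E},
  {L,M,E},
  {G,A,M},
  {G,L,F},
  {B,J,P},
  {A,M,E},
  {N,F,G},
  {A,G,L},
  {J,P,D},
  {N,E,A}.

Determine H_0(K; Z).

H_0 ≅ Z^2.

Fix the vertex order A < B < D < E < F < G < J < L < M < N < P and write every simplex with vertices in increasing order. Then dim K = 2 and the simplices of K are:

  0-simplices (11): A, B, D, E, F, G, J, L, M, N, P
  1-simplices (24): AE, AG, AL, AM, AN, BD, BJ, BP, DJ, DP, EF, EL, EM, EN, FG, FL, FN, GL, GM, GN, JP, LM, LN, MN
  2-simplices (16): AEM, AEN, AGL, AGM, ALN, BDJ, BDP, BJP, DJP, EFL, EFN, ELM, FGL, FGN, GMN, LMN

giving chain groups C_0 ≅ Z^11, C_1 ≅ Z^24, C_2 ≅ Z^16.

Boundary ∂_1: C_1 → C_0 maps an edge to its endpoints' difference, ∂[p,q] = q − p.
As a 11×24 matrix over Z this has rank 9, with invariant factors (1,1,1,1,1,1,1,1,1).

The boundary map ∂_2: C_2 → C_1 maps a triangle to the signed sum of its edges. For instance
  ∂AGL = GL − AL + AG,
  ∂LMN = MN − LN + LM.
The 24×16 boundary matrix has rank 15 and Smith normal form diag(1,1,1,1,1,1,1,1,1,1,1,1,1,1,2).

Computing H_k = (kernel of ∂_k) / (image of ∂_{k+1}):

  H_0: rank C_0 − rank ∂_1 = 11 − 9 = 2, and the invariant factors of ∂_1 are all 1, so H_0 = Z^2.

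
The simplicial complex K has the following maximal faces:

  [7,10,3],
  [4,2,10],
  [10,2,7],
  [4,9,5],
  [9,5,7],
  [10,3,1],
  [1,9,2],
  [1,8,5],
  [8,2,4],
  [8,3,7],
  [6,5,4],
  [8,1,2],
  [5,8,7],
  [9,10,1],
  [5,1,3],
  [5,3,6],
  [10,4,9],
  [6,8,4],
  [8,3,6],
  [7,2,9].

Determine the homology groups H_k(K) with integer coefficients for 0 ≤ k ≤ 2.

We work with the vertex ordering 1 < 2 < 3 < 4 < 5 < 6 < 7 < 8 < 9 < 10. The simplices of K, each written with vertices in increasing order, are:

  0-simplices (10): [1], [2], [3], [4], [5], [6], [7], [8], [9], [10]
  1-simplices (30): (30 of them)
  2-simplices (20): (20 of them)

giving chain groups C_0 ≅ Z^10, C_1 ≅ Z^30, C_2 ≅ Z^20.

∂_1: C_1 → C_0 sends each edge [p,q] (with p < q) to q − p. For instance
  ∂[3,6] = [6] − [3].
As a 10×30 matrix over Z this has rank 9, with invariant factors (1,1,1,1,1,1,1,1,1).

Boundary ∂_2: C_2 → C_1 maps a triangle to the signed sum of its edges. For instance
  ∂[2,4,8] = [4,8] − [2,8] + [2,4],
  ∂[4,5,6] = [5,6] − [4,6] + [4,5].
The resulting 30×20 matrix has rank 20, and its Smith normal form has invariant factors (1,1,1,1,1,1,1,1,1,1,1,1,1,1,1,1,1,1,1,2).

Computing H_k = (kernel of ∂_k) / (image of ∂_{k+1}):

  H_0: rank C_0 − rank ∂_1 = 10 − 9 = 1, and the invariant factors of ∂_1 are all 1, so H_0 = Z.
  H_1: rank ker ∂_1 − rank ∂_2 = (30 − 9) − 20 = 1, and ∂_2 has invariant factor 2 > 1, so H_1 = Z ⊕ Z/2.
  H_2: rank ker ∂_2 − rank ∂_3 = (20 − 20) − 0 = 0, and there is no ∂_3, so H_2 = 0.

As a check, the Euler characteristic is 10 − 30 + 20 = 0, which agrees with 1 − 1 + 0 = 0.

H_0 ≅ Z,  H_1 ≅ Z ⊕ Z/2,  H_2 = 0.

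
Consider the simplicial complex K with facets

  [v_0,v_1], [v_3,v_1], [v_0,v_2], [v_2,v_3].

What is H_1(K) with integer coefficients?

H_1 = Z.

Fix the vertex order v_0 < v_1 < v_2 < v_3 and write every simplex with vertices in increasing order. Then dim K = 1 and the simplices of K are:

  0-simplices (4): [v_0], [v_1], [v_2], [v_3]
  1-simplices (4): [v_0,v_1], [v_0,v_2], [v_1,v_3], [v_2,v_3]

so the chain groups are C_0 ≅ Z^4, C_1 ≅ Z^4.

The boundary map ∂_1: C_1 → C_0 is given by ∂[p,q] = [q] − [p].
The 4×4 boundary matrix has rank 3 and Smith normal form diag(1,1,1).

Now H_k = ker ∂_k / im ∂_{k+1}, so:

  H_1: rank ker ∂_1 − rank ∂_2 = (4 − 3) − 0 = 1, and there is no ∂_2, so H_1 = Z.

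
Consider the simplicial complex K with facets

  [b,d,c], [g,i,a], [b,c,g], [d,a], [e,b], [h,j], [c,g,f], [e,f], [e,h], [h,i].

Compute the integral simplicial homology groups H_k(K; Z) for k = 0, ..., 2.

H_0 ≅ Z,  H_1 ≅ Z^3,  H_2 = 0.

Order the vertices as a < b < c < d < e < f < g < h < i < j. Listing each simplex with vertices in this order, K has dimension 2 with simplices:

  0-simplices (10): a, b, c, d, e, f, g, h, i, j
  1-simplices (16): ad, ag, ai, bc, bd, be, bg, cd, cf, cg, ef, eh, fg, gi, hi, hj
  2-simplices (4): agi, bcd, bcg, cfg

so the chain groups are C_0 ≅ Z^10, C_1 ≅ Z^16, C_2 ≅ Z^4.

Boundary ∂_1: C_1 → C_0 maps an edge to its endpoints' difference, ∂[p,q] = q − p.
This gives a 10×16 integer matrix of rank 9; reducing to Smith normal form yields diagonal entries (1,1,1,1,1,1,1,1,1).

∂_2: C_2 → C_1 sends each 2-simplex [p,q,r] to [q,r] − [p,r] + [p,q]. For instance
  ∂bcg = cg − bg + bc,
  ∂agi = gi − ai + ag.
This gives a 16×4 integer matrix of rank 4; reducing to Smith normal form yields diagonal entries (1,1,1,1).

Now H_k = ker ∂_k / im ∂_{k+1}, so:

  H_0: rank C_0 − rank ∂_1 = 10 − 9 = 1, and the invariant factors of ∂_1 are all 1, so H_0 = Z.
  H_1: rank ker ∂_1 − rank ∂_2 = (16 − 9) − 4 = 3, and the invariant factors of ∂_2 are all 1, so H_1 = Z^3.
  H_2: rank ker ∂_2 − rank ∂_3 = (4 − 4) − 0 = 0, and there is no ∂_3, so H_2 = 0.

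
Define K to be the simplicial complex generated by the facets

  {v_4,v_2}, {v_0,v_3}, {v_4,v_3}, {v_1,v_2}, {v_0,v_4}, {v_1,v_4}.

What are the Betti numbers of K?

Take the total order v_0 < v_1 < v_2 < v_3 < v_4 on the vertex set. Then K (dimension 1) consists of the simplices:

  0-simplices (5): [v_0], [v_1], [v_2], [v_3], [v_4]
  1-simplices (6): [v_0,v_3], [v_0,v_4], [v_1,v_2], [v_1,v_4], [v_2,v_4], [v_3,v_4]

so the chain groups are C_0 ≅ Z^5, C_1 ≅ Z^6.

∂_1: C_1 → C_0 is given by ∂[p,q] = [q] − [p].
This gives a 5×6 integer matrix of rank 4; reducing to Smith normal form yields diagonal entries (1,1,1,1).

From H_k ≅ ker(∂_k) / im(∂_{k+1}) we obtain:

  H_0: rank C_0 − rank ∂_1 = 5 − 4 = 1, and the invariant factors of ∂_1 are all 1, so H_0 = Z.
  H_1: rank ker ∂_1 − rank ∂_2 = (6 − 4) − 0 = 2, and there is no ∂_2, so H_1 = Z^2.

As a check, the Euler characteristic is 5 − 6 = -1, which agrees with 1 − 2 = -1.

Hence the Betti numbers are b_0 = 1, b_1 = 2.

b_0 = 1, b_1 = 2.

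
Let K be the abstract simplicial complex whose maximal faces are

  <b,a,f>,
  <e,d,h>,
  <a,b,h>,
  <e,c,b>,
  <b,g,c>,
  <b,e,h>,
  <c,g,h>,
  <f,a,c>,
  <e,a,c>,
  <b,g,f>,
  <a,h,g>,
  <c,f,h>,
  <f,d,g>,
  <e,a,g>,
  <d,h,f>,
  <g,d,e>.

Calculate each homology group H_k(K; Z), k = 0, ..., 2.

H_0 ≅ Z,  H_1 ≅ Z^2,  H_2 ≅ Z.

K has 8 vertices, 24 edges, 16 triangles.
rank ∂_0 = 0, rank ∂_1 = 7 ⇒ b_0 = 8 − 0 − 7 = 1; all invariant factors of ∂_1 are 1 so no torsion. So H_0 ≅ Z.
rank ∂_1 = 7, rank ∂_2 = 15 ⇒ b_1 = 24 − 7 − 15 = 2; all invariant factors of ∂_2 are 1 so no torsion. So H_1 ≅ Z^2.
rank ∂_2 = 15, rank ∂_3 = 0 ⇒ b_2 = 16 − 15 − 0 = 1. So H_2 ≅ Z.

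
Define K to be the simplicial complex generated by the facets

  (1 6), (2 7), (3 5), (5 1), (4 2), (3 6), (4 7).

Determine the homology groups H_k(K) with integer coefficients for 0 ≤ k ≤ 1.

H_0 = Z^2,  H_1 = Z^2.

Fix the vertex order 1 < 2 < 3 < 4 < 5 < 6 < 7 and write every simplex with vertices in increasing order. Then dim K = 1 and the simplices of K are:

  0-simplices (7): [1], [2], [3], [4], [5], [6], [7]
  1-simplices (7): [1,5], [1,6], [2,4], [2,7], [3,5], [3,6], [4,7]

so the chain groups are C_0 ≅ Z^7, C_1 ≅ Z^7.

∂_1: C_1 → C_0 is given by ∂[p,q] = [q] − [p]. For instance
  ∂[1,5] = [5] − [1].
The resulting 7×7 matrix has rank 5, and its Smith normal form has invariant factors (1,1,1,1,1).

Now H_k = ker ∂_k / im ∂_{k+1}, so:

  H_0: rank C_0 − rank ∂_1 = 7 − 5 = 2, and the invariant factors of ∂_1 are all 1, so H_0 = Z^2.
  H_1: rank ker ∂_1 − rank ∂_2 = (7 − 5) − 0 = 2, and there is no ∂_2, so H_1 = Z^2.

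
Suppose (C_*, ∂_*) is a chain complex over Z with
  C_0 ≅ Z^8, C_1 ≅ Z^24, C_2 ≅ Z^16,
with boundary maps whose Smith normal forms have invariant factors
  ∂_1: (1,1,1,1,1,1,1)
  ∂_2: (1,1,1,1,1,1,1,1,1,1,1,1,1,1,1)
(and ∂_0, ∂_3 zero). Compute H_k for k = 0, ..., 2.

H_0: b_0 = 8 − 0 − 7 = 1; torsion from ∂_1 factors > 1: none. So H_0 ≅ Z.
H_1: b_1 = 24 − 7 − 15 = 2; torsion from ∂_2 factors > 1: none. So H_1 ≅ Z^2.
H_2: b_2 = 16 − 15 − 0 = 1; torsion from ∂_3 factors > 1: none. So H_2 ≅ Z.

H_0 ≅ Z,  H_1 ≅ Z^2,  H_2 ≅ Z.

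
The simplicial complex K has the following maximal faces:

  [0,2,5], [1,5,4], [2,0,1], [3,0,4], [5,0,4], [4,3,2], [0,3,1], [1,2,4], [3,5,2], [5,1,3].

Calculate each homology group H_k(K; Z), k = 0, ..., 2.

H_0 ≅ Z,  H_1 ≅ Z/2Z,  H_2 = 0.

Fix the vertex order 0 < 1 < 2 < 3 < 4 < 5 and write every simplex with vertices in increasing order. Then dim K = 2 and the simplices of K are:

  0-simplices (6): [0], [1], [2], [3], [4], [5]
  1-simplices (15): [0,1], [0,2], [0,3], [0,4], [0,5], [1,2], [1,3], [1,4], [1,5], [2,3], [2,4], [2,5], [3,4], [3,5], [4,5]
  2-simplices (10): [0,1,2], [0,1,3], [0,2,5], [0,3,4], [0,4,5], [1,2,4], [1,3,5], [1,4,5], [2,3,4], [2,3,5]

giving chain groups C_0 ≅ Z^6, C_1 ≅ Z^15, C_2 ≅ Z^10.

The boundary map ∂_1: C_1 → C_0 is given by ∂[p,q] = [q] − [p]. For instance
  ∂[0,2] = [2] − [0].
This gives a 6×15 integer matrix of rank 5; reducing to Smith normal form yields diagonal entries (1,1,1,1,1).

Boundary ∂_2: C_2 → C_1 maps a triangle to the signed sum of its edges. For instance
  ∂[0,2,5] = [2,5] − [0,5] + [0,2],
  ∂[0,3,4] = [3,4] − [0,4] + [0,3].
The 15×10 boundary matrix has rank 10 and Smith normal form diag(1,1,1,1,1,1,1,1,1,2).

Computing H_k = (kernel of ∂_k) / (image of ∂_{k+1}):

  H_0: rank C_0 − rank ∂_1 = 6 − 5 = 1, and the invariant factors of ∂_1 are all 1, so H_0 = Z.
  H_1: rank ker ∂_1 − rank ∂_2 = (15 − 5) − 10 = 0, and ∂_2 has invariant factor 2 > 1, so H_1 = Z/2Z.
  H_2: rank ker ∂_2 − rank ∂_3 = (10 − 10) − 0 = 0, and there is no ∂_3, so H_2 = 0.

(K is a triangulation of the real projective plane RP^2.)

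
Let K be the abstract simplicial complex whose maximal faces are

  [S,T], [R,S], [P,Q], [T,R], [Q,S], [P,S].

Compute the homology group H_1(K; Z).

H_1 = Z^2.

Fix the vertex order P < Q < R < S < T and write every simplex with vertices in increasing order. Then dim K = 1 and the simplices of K are:

  0-simplices (5): P, Q, R, S, T
  1-simplices (6): PQ, PS, QS, RS, RT, ST

Hence C_0 ≅ Z^5, C_1 ≅ Z^6.

∂_1: C_1 → C_0 maps an edge to its endpoints' difference, ∂[p,q] = q − p. For instance
  ∂PQ = Q − P.
The 5×6 boundary matrix has rank 4 and Smith normal form diag(1,1,1,1).

Now H_k = ker ∂_k / im ∂_{k+1}, so:

  H_1: rank ker ∂_1 − rank ∂_2 = (6 − 4) − 0 = 2, and there is no ∂_2, so H_1 = Z^2.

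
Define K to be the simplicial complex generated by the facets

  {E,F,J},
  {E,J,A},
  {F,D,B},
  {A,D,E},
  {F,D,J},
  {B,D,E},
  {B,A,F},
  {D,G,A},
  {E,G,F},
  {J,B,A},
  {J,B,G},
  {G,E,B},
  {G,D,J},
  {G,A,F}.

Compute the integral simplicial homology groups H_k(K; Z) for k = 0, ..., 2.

Fix the vertex order A < B < D < E < F < G < J and write every simplex with vertices in increasing order. Then dim K = 2 and the simplices of K are:

  0-simplices (7): A, B, D, E, F, G, J
  1-simplices (21): AB, AD, AE, AF, AG, AJ, BD, BE, BF, BG, BJ, DE, DF, DG, DJ, EF, EG, EJ, FG, FJ, GJ
  2-simplices (14): ABF, ABJ, ADE, ADG, AEJ, AFG, BDE, BDF, BEG, BGJ, DFJ, DGJ, EFG, EFJ

giving chain groups C_0 ≅ Z^7, C_1 ≅ Z^21, C_2 ≅ Z^14.

Boundary ∂_1: C_1 → C_0 sends each edge [p,q] (with p < q) to q − p. For instance
  ∂DE = E − D.
This gives a 7×21 integer matrix of rank 6; reducing to Smith normal form yields diagonal entries (1,1,1,1,1,1).

Boundary ∂_2: C_2 → C_1 acts by ∂[p,q,r] = [q,r] − [p,r] + [p,q]. For instance
  ∂BGJ = GJ − BJ + BG,
  ∂BEG = EG − BG + BE.
The resulting 21×14 matrix has rank 13, and its Smith normal form has invariant factors (1,1,1,1,1,1,1,1,1,1,1,1,1).

From H_k ≅ ker(∂_k) / im(∂_{k+1}) we obtain:

  H_0: rank C_0 − rank ∂_1 = 7 − 6 = 1, and the invariant factors of ∂_1 are all 1, so H_0 ≅ Z.
  H_1: rank ker ∂_1 − rank ∂_2 = (21 − 6) − 13 = 2, and the invariant factors of ∂_2 are all 1, so H_1 ≅ Z^2.
  H_2: rank ker ∂_2 − rank ∂_3 = (14 − 13) − 0 = 1, and there is no ∂_3, so H_2 ≅ Z.

H_0 = Z,  H_1 = Z^2,  H_2 = Z.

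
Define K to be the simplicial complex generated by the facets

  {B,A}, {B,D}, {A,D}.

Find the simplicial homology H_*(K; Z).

Order the vertices as A < B < D. Listing each simplex with vertices in this order, K has dimension 1 with simplices:

  0-simplices (3): A, B, D
  1-simplices (3): AB, AD, BD

so the chain groups are C_0 ≅ Z^3, C_1 ≅ Z^3.

The boundary map ∂_1: C_1 → C_0 is given by ∂[p,q] = [q] − [p].
The 3×3 boundary matrix has rank 2 and Smith normal form diag(1,1).

Now H_k = ker ∂_k / im ∂_{k+1}, so:

  H_0: rank C_0 − rank ∂_1 = 3 − 2 = 1, and the invariant factors of ∂_1 are all 1, so H_0 ≅ Z.
  H_1: rank ker ∂_1 − rank ∂_2 = (3 − 2) − 0 = 1, and there is no ∂_2, so H_1 ≅ Z.

As a check, the Euler characteristic is 3 − 3 = 0, which agrees with 1 − 1 = 0.
(K is a triangulation of the circle S^1.)

H_0 ≅ Z,  H_1 ≅ Z.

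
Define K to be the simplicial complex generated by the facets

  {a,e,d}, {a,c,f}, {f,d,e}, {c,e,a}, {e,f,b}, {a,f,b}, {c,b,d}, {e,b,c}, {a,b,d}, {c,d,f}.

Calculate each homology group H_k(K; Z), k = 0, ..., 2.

H_0 ≅ Z,  H_1 ≅ Z/2,  H_2 = 0.

Take the total order a < b < c < d < e < f on the vertex set. Then K (dimension 2) consists of the simplices:

  0-simplices (6): a, b, c, d, e, f
  1-simplices (15): ab, ac, ad, ae, af, bc, bd, be, bf, cd, ce, cf, de, df, ef
  2-simplices (10): abd, abf, ace, acf, ade, bcd, bce, bef, cdf, def

giving chain groups C_0 ≅ Z^6, C_1 ≅ Z^15, C_2 ≅ Z^10.

Boundary ∂_1: C_1 → C_0 is given by ∂[p,q] = [q] − [p]. For instance
  ∂ad = d − a.
The resulting 6×15 matrix has rank 5, and its Smith normal form has invariant factors (1,1,1,1,1).

∂_2: C_2 → C_1 maps a triangle to the signed sum of its edges. For instance
  ∂acf = cf − af + ac,
  ∂cdf = df − cf + cd.
This gives a 15×10 integer matrix of rank 10; reducing to Smith normal form yields diagonal entries (1,1,1,1,1,1,1,1,1,2).

Reading off H_k = ker ∂_k / im ∂_{k+1}:

  H_0: rank C_0 − rank ∂_1 = 6 − 5 = 1, and the invariant factors of ∂_1 are all 1, so H_0 ≅ Z.
  H_1: rank ker ∂_1 − rank ∂_2 = (15 − 5) − 10 = 0, and ∂_2 has invariant factor 2 > 1, so H_1 ≅ Z/2.
  H_2: rank ker ∂_2 − rank ∂_3 = (10 − 10) − 0 = 0, and there is no ∂_3, so H_2 ≅ 0.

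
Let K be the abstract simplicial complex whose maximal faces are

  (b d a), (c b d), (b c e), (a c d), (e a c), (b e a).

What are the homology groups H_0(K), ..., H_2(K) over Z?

Order the vertices as a < b < c < d < e. Listing each simplex with vertices in this order, K has dimension 2 with simplices:

  0-simplices (5): a, b, c, d, e
  1-simplices (9): ab, ac, ad, ae, bc, bd, be, cd, ce
  2-simplices (6): abd, abe, acd, ace, bcd, bce

Hence C_0 ≅ Z^5, C_1 ≅ Z^9, C_2 ≅ Z^6.

The boundary map ∂_1: C_1 → C_0 sends each edge [p,q] (with p < q) to q − p.
The resulting 5×9 matrix has rank 4, and its Smith normal form has invariant factors (1,1,1,1).

Boundary ∂_2: C_2 → C_1 maps a triangle to the signed sum of its edges. For instance
  ∂acd = cd − ad + ac,
  ∂bce = ce − be + bc.
This gives a 9×6 integer matrix of rank 5; reducing to Smith normal form yields diagonal entries (1,1,1,1,1).

From H_k ≅ ker(∂_k) / im(∂_{k+1}) we obtain:

  H_0: rank C_0 − rank ∂_1 = 5 − 4 = 1, and the invariant factors of ∂_1 are all 1, so H_0 ≅ Z.
  H_1: rank ker ∂_1 − rank ∂_2 = (9 − 4) − 5 = 0, and the invariant factors of ∂_2 are all 1, so H_1 ≅ 0.
  H_2: rank ker ∂_2 − rank ∂_3 = (6 − 5) − 0 = 1, and there is no ∂_3, so H_2 ≅ Z.

H_0 ≅ Z,  H_1 = 0,  H_2 ≅ Z.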